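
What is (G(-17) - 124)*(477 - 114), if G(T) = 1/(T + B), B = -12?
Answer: -1305711/29 ≈ -45025.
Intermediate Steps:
G(T) = 1/(-12 + T) (G(T) = 1/(T - 12) = 1/(-12 + T))
(G(-17) - 124)*(477 - 114) = (1/(-12 - 17) - 124)*(477 - 114) = (1/(-29) - 124)*363 = (-1/29 - 124)*363 = -3597/29*363 = -1305711/29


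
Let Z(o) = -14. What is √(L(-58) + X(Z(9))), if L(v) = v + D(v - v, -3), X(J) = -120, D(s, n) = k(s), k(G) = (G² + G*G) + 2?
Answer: 4*I*√11 ≈ 13.266*I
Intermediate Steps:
k(G) = 2 + 2*G² (k(G) = (G² + G²) + 2 = 2*G² + 2 = 2 + 2*G²)
D(s, n) = 2 + 2*s²
L(v) = 2 + v (L(v) = v + (2 + 2*(v - v)²) = v + (2 + 2*0²) = v + (2 + 2*0) = v + (2 + 0) = v + 2 = 2 + v)
√(L(-58) + X(Z(9))) = √((2 - 58) - 120) = √(-56 - 120) = √(-176) = 4*I*√11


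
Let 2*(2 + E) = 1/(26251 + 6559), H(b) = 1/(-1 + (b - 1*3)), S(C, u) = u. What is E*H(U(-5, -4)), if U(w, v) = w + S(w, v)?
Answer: 131239/853060 ≈ 0.15385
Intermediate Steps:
U(w, v) = v + w (U(w, v) = w + v = v + w)
H(b) = 1/(-4 + b) (H(b) = 1/(-1 + (b - 3)) = 1/(-1 + (-3 + b)) = 1/(-4 + b))
E = -131239/65620 (E = -2 + 1/(2*(26251 + 6559)) = -2 + (½)/32810 = -2 + (½)*(1/32810) = -2 + 1/65620 = -131239/65620 ≈ -2.0000)
E*H(U(-5, -4)) = -131239/(65620*(-4 + (-4 - 5))) = -131239/(65620*(-4 - 9)) = -131239/65620/(-13) = -131239/65620*(-1/13) = 131239/853060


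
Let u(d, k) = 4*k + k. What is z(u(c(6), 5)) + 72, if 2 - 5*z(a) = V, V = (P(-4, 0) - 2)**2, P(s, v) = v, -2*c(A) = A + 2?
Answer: 358/5 ≈ 71.600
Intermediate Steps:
c(A) = -1 - A/2 (c(A) = -(A + 2)/2 = -(2 + A)/2 = -1 - A/2)
u(d, k) = 5*k
V = 4 (V = (0 - 2)**2 = (-2)**2 = 4)
z(a) = -2/5 (z(a) = 2/5 - 1/5*4 = 2/5 - 4/5 = -2/5)
z(u(c(6), 5)) + 72 = -2/5 + 72 = 358/5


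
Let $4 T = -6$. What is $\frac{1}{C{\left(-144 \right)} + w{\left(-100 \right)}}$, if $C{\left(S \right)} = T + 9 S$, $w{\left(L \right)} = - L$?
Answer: $- \frac{2}{2395} \approx -0.00083507$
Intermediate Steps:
$T = - \frac{3}{2}$ ($T = \frac{1}{4} \left(-6\right) = - \frac{3}{2} \approx -1.5$)
$C{\left(S \right)} = - \frac{3}{2} + 9 S$
$\frac{1}{C{\left(-144 \right)} + w{\left(-100 \right)}} = \frac{1}{\left(- \frac{3}{2} + 9 \left(-144\right)\right) - -100} = \frac{1}{\left(- \frac{3}{2} - 1296\right) + 100} = \frac{1}{- \frac{2595}{2} + 100} = \frac{1}{- \frac{2395}{2}} = - \frac{2}{2395}$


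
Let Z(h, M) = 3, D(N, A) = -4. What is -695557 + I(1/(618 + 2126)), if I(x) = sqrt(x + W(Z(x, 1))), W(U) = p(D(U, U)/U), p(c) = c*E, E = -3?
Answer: -695557 + sqrt(153678)/196 ≈ -6.9556e+5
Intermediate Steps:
p(c) = -3*c (p(c) = c*(-3) = -3*c)
W(U) = 12/U (W(U) = -(-12)/U = 12/U)
I(x) = sqrt(4 + x) (I(x) = sqrt(x + 12/3) = sqrt(x + 12*(1/3)) = sqrt(x + 4) = sqrt(4 + x))
-695557 + I(1/(618 + 2126)) = -695557 + sqrt(4 + 1/(618 + 2126)) = -695557 + sqrt(4 + 1/2744) = -695557 + sqrt(10977/2744) = -695557 + sqrt(153678)/196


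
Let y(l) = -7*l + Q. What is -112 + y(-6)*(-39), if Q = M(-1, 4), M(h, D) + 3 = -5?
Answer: -1438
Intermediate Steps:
M(h, D) = -8 (M(h, D) = -3 - 5 = -8)
Q = -8
y(l) = -8 - 7*l (y(l) = -7*l - 8 = -8 - 7*l)
-112 + y(-6)*(-39) = -112 + (-8 - 7*(-6))*(-39) = -112 + (-8 + 42)*(-39) = -112 + 34*(-39) = -112 - 1326 = -1438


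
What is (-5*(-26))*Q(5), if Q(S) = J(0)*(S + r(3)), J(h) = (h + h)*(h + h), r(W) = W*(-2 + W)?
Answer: 0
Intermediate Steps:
J(h) = 4*h**2 (J(h) = (2*h)*(2*h) = 4*h**2)
Q(S) = 0 (Q(S) = (4*0**2)*(S + 3*(-2 + 3)) = (4*0)*(S + 3*1) = 0*(S + 3) = 0*(3 + S) = 0)
(-5*(-26))*Q(5) = -5*(-26)*0 = 130*0 = 0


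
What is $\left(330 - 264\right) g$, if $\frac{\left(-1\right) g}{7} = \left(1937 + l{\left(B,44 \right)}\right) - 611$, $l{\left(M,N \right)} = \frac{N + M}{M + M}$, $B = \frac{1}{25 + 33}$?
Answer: $-1202355$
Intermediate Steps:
$B = \frac{1}{58} \approx 0.017241$
$l{\left(M,N \right)} = \frac{M + N}{2 M}$
$g = - \frac{36435}{2}$ ($g = - 7 \left(\left(1937 + \frac{\frac{1}{\frac{1}{58}} \left(\frac{1}{58} + 44\right)}{2}\right) - 611\right) = - 7 \left(\left(1937 + \frac{1}{2} \cdot 58 \cdot \frac{2553}{58}\right) - 611\right) = - 7 \left(\left(1937 + \frac{2553}{2}\right) - 611\right) = - 7 \left(\frac{6427}{2} - 611\right) = \left(-7\right) \frac{5205}{2} = - \frac{36435}{2} \approx -18218.0$)
$\left(330 - 264\right) g = \left(330 - 264\right) \left(- \frac{36435}{2}\right) = 66 \left(- \frac{36435}{2}\right) = -1202355$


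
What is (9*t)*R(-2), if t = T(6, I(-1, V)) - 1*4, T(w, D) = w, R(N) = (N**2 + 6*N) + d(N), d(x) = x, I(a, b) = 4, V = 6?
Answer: -180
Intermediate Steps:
R(N) = N**2 + 7*N (R(N) = (N**2 + 6*N) + N = N**2 + 7*N)
t = 2 (t = 6 - 1*4 = 6 - 4 = 2)
(9*t)*R(-2) = (9*2)*(-2*(7 - 2)) = 18*(-2*5) = 18*(-10) = -180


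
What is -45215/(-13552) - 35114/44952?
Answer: 194579969/76148688 ≈ 2.5553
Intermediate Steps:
-45215/(-13552) - 35114/44952 = -45215*(-1/13552) - 35114*1/44952 = 45215/13552 - 17557/22476 = 194579969/76148688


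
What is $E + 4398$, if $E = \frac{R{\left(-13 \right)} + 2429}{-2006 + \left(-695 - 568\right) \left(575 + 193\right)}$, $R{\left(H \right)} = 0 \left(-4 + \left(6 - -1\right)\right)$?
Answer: $\frac{4274809591}{971990} \approx 4398.0$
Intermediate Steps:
$R{\left(H \right)} = 0$ ($R{\left(H \right)} = 0 \left(-4 + \left(6 + 1\right)\right) = 0 \left(-4 + 7\right) = 0 \cdot 3 = 0$)
$E = - \frac{2429}{971990}$ ($E = \frac{0 + 2429}{-2006 + \left(-695 - 568\right) \left(575 + 193\right)} = \frac{2429}{-2006 - 969984} = \frac{2429}{-971990} = 2429 \left(- \frac{1}{971990}\right) = - \frac{2429}{971990} \approx -0.002499$)
$E + 4398 = - \frac{2429}{971990} + 4398 = \frac{4274809591}{971990}$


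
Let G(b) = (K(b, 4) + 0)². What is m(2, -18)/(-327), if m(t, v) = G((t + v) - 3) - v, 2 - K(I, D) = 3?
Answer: -19/327 ≈ -0.058104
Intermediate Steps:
K(I, D) = -1 (K(I, D) = 2 - 1*3 = 2 - 3 = -1)
G(b) = 1 (G(b) = (-1 + 0)² = (-1)² = 1)
m(t, v) = 1 - v
m(2, -18)/(-327) = (1 - 1*(-18))/(-327) = (1 + 18)*(-1/327) = 19*(-1/327) = -19/327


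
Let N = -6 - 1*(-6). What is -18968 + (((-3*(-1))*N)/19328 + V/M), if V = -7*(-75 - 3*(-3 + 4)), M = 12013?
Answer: -227862038/12013 ≈ -18968.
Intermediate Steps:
V = 546 (V = -7*(-75 - 3*1) = -7*(-75 - 3) = -7*(-78) = 546)
N = 0 (N = -6 + 6 = 0)
-18968 + (((-3*(-1))*N)/19328 + V/M) = -18968 + ((-3*(-1)*0)/19328 + 546/12013) = -18968 + ((3*0)*(1/19328) + 546*(1/12013)) = -18968 + (0*(1/19328) + 546/12013) = -18968 + (0 + 546/12013) = -18968 + 546/12013 = -227862038/12013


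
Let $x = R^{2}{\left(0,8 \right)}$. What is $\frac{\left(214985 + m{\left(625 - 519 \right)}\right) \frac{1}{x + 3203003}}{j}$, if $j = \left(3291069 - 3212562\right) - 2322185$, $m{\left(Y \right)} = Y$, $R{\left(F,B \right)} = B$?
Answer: $- \frac{71697}{2395550320142} \approx -2.9929 \cdot 10^{-8}$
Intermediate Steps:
$x = 64$ ($x = 8^{2} = 64$)
$j = -2243678$ ($j = 78507 - 2322185 = -2243678$)
$\frac{\left(214985 + m{\left(625 - 519 \right)}\right) \frac{1}{x + 3203003}}{j} = \frac{\left(214985 + \left(625 - 519\right)\right) \frac{1}{64 + 3203003}}{-2243678} = \frac{214985 + \left(625 - 519\right)}{3203067} \left(- \frac{1}{2243678}\right) = \left(214985 + 106\right) \frac{1}{3203067} \left(- \frac{1}{2243678}\right) = 215091 \cdot \frac{1}{3203067} \left(- \frac{1}{2243678}\right) = \frac{71697}{1067689} \left(- \frac{1}{2243678}\right) = - \frac{71697}{2395550320142}$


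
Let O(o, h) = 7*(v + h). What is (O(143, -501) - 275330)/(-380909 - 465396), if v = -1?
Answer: 278844/846305 ≈ 0.32948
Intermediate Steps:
O(o, h) = -7 + 7*h (O(o, h) = 7*(-1 + h) = -7 + 7*h)
(O(143, -501) - 275330)/(-380909 - 465396) = ((-7 + 7*(-501)) - 275330)/(-380909 - 465396) = ((-7 - 3507) - 275330)/(-846305) = (-3514 - 275330)*(-1/846305) = -278844*(-1/846305) = 278844/846305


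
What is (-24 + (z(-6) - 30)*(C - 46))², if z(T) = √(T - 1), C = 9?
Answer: 1169813 - 80364*I*√7 ≈ 1.1698e+6 - 2.1262e+5*I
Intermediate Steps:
z(T) = √(-1 + T)
(-24 + (z(-6) - 30)*(C - 46))² = (-24 + (√(-1 - 6) - 30)*(9 - 46))² = (-24 + (√(-7) - 30)*(-37))² = (-24 + (I*√7 - 30)*(-37))² = (-24 + (-30 + I*√7)*(-37))² = (-24 + (1110 - 37*I*√7))² = (1086 - 37*I*√7)²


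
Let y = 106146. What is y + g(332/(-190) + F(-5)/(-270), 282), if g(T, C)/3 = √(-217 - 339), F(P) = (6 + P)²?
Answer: 106146 + 6*I*√139 ≈ 1.0615e+5 + 70.739*I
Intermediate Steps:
g(T, C) = 6*I*√139 (g(T, C) = 3*√(-217 - 339) = 3*√(-556) = 3*(2*I*√139) = 6*I*√139)
y + g(332/(-190) + F(-5)/(-270), 282) = 106146 + 6*I*√139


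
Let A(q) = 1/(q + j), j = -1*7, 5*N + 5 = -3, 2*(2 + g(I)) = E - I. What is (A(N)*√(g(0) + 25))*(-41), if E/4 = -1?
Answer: 205*√21/43 ≈ 21.847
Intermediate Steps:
E = -4 (E = 4*(-1) = -4)
g(I) = -4 - I/2 (g(I) = -2 + (-4 - I)/2 = -2 + (-2 - I/2) = -4 - I/2)
N = -8/5 (N = -1 + (⅕)*(-3) = -1 - ⅗ = -8/5 ≈ -1.6000)
j = -7
A(q) = 1/(-7 + q) (A(q) = 1/(q - 7) = 1/(-7 + q))
(A(N)*√(g(0) + 25))*(-41) = (√((-4 - ½*0) + 25)/(-7 - 8/5))*(-41) = (√((-4 + 0) + 25)/(-43/5))*(-41) = -5*√(-4 + 25)/43*(-41) = -5*√21/43*(-41) = 205*√21/43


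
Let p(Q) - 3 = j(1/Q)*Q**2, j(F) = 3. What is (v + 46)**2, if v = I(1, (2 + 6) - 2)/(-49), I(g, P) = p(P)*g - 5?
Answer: 4613904/2401 ≈ 1921.7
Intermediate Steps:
p(Q) = 3 + 3*Q**2
I(g, P) = -5 + g*(3 + 3*P**2) (I(g, P) = (3 + 3*P**2)*g - 5 = g*(3 + 3*P**2) - 5 = -5 + g*(3 + 3*P**2))
v = -106/49 (v = (-5 + 3*1*(1 + ((2 + 6) - 2)**2))/(-49) = (-5 + 3*1*(1 + (8 - 2)**2))*(-1/49) = (-5 + 3*1*(1 + 6**2))*(-1/49) = (-5 + 3*1*(1 + 36))*(-1/49) = (-5 + 3*1*37)*(-1/49) = (-5 + 111)*(-1/49) = 106*(-1/49) = -106/49 ≈ -2.1633)
(v + 46)**2 = (-106/49 + 46)**2 = (2148/49)**2 = 4613904/2401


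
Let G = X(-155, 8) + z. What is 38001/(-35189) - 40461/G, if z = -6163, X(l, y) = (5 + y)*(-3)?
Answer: 169728561/31177454 ≈ 5.4440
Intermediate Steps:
X(l, y) = -15 - 3*y
G = -6202 (G = (-15 - 3*8) - 6163 = (-15 - 24) - 6163 = -39 - 6163 = -6202)
38001/(-35189) - 40461/G = 38001/(-35189) - 40461/(-6202) = 38001*(-1/35189) - 40461*(-1/6202) = -38001/35189 + 40461/6202 = 169728561/31177454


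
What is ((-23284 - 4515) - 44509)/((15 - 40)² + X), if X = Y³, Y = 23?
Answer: -18077/3198 ≈ -5.6526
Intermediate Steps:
X = 12167 (X = 23³ = 12167)
((-23284 - 4515) - 44509)/((15 - 40)² + X) = ((-23284 - 4515) - 44509)/((15 - 40)² + 12167) = (-27799 - 44509)/((-25)² + 12167) = -72308/(625 + 12167) = -72308/12792 = -72308*1/12792 = -18077/3198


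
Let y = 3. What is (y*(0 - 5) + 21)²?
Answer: 36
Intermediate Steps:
(y*(0 - 5) + 21)² = (3*(0 - 5) + 21)² = (3*(-5) + 21)² = (-15 + 21)² = 6² = 36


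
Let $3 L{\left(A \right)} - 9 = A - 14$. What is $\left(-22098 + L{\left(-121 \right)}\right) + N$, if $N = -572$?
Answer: $-22712$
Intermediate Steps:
$L{\left(A \right)} = - \frac{5}{3} + \frac{A}{3}$ ($L{\left(A \right)} = 3 + \frac{A - 14}{3} = 3 + \frac{-14 + A}{3} = 3 + \left(- \frac{14}{3} + \frac{A}{3}\right) = - \frac{5}{3} + \frac{A}{3}$)
$\left(-22098 + L{\left(-121 \right)}\right) + N = \left(-22098 + \left(- \frac{5}{3} + \frac{1}{3} \left(-121\right)\right)\right) - 572 = \left(-22098 - 42\right) - 572 = -22140 - 572 = -22712$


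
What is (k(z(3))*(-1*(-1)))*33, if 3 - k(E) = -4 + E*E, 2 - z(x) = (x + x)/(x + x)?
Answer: 198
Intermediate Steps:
z(x) = 1 (z(x) = 2 - (x + x)/(x + x) = 2 - 2*x/(2*x) = 2 - 2*x*1/(2*x) = 2 - 1*1 = 2 - 1 = 1)
k(E) = 7 - E² (k(E) = 3 - (-4 + E*E) = 3 - (-4 + E²) = 3 + (4 - E²) = 7 - E²)
(k(z(3))*(-1*(-1)))*33 = ((7 - 1*1²)*(-1*(-1)))*33 = ((7 - 1*1)*1)*33 = ((7 - 1)*1)*33 = (6*1)*33 = 6*33 = 198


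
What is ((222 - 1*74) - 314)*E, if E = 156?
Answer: -25896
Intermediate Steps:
((222 - 1*74) - 314)*E = ((222 - 1*74) - 314)*156 = ((222 - 74) - 314)*156 = (148 - 314)*156 = -166*156 = -25896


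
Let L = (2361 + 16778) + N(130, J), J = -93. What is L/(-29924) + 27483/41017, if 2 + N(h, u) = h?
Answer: 32126753/1227392708 ≈ 0.026175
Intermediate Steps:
N(h, u) = -2 + h
L = 19267 (L = (2361 + 16778) + (-2 + 130) = 19139 + 128 = 19267)
L/(-29924) + 27483/41017 = 19267/(-29924) + 27483/41017 = 19267*(-1/29924) + 27483*(1/41017) = -19267/29924 + 27483/41017 = 32126753/1227392708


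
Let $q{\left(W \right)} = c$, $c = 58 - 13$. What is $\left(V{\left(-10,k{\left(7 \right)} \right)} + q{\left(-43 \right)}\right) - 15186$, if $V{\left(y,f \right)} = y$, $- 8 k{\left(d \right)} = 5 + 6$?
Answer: $-15151$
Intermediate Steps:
$c = 45$ ($c = 58 - 13 = 45$)
$q{\left(W \right)} = 45$
$k{\left(d \right)} = - \frac{11}{8}$ ($k{\left(d \right)} = - \frac{5 + 6}{8} = \left(- \frac{1}{8}\right) 11 = - \frac{11}{8}$)
$\left(V{\left(-10,k{\left(7 \right)} \right)} + q{\left(-43 \right)}\right) - 15186 = \left(-10 + 45\right) - 15186 = 35 - 15186 = -15151$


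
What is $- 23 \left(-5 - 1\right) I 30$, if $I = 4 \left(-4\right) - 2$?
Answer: $-74520$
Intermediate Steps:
$I = -18$ ($I = -16 - 2 = -18$)
$- 23 \left(-5 - 1\right) I 30 = - 23 \left(-5 - 1\right) \left(-18\right) 30 = - 23 \left(\left(-6\right) \left(-18\right)\right) 30 = \left(-23\right) 108 \cdot 30 = \left(-2484\right) 30 = -74520$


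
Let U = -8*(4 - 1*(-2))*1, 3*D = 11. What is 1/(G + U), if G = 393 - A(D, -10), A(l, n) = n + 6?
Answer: 1/349 ≈ 0.0028653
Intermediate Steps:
D = 11/3 (D = (1/3)*11 = 11/3 ≈ 3.6667)
A(l, n) = 6 + n
G = 397 (G = 393 - (6 - 10) = 393 - 1*(-4) = 393 + 4 = 397)
U = -48 (U = -8*(4 + 2)*1 = -8*6*1 = -48*1 = -48)
1/(G + U) = 1/(397 - 48) = 1/349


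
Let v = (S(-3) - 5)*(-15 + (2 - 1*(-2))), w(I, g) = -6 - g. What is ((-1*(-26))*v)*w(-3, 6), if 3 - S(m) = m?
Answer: 3432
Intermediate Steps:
S(m) = 3 - m
v = -11 (v = ((3 - 1*(-3)) - 5)*(-15 + (2 - 1*(-2))) = ((3 + 3) - 5)*(-15 + (2 + 2)) = (6 - 5)*(-15 + 4) = 1*(-11) = -11)
((-1*(-26))*v)*w(-3, 6) = (-1*(-26)*(-11))*(-6 - 1*6) = (26*(-11))*(-6 - 6) = -286*(-12) = 3432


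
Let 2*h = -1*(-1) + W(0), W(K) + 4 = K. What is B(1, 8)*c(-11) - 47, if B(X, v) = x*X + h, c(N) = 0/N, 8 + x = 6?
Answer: -47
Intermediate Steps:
x = -2 (x = -8 + 6 = -2)
W(K) = -4 + K
h = -3/2 (h = (-1*(-1) + (-4 + 0))/2 = (1 - 4)/2 = (½)*(-3) = -3/2 ≈ -1.5000)
c(N) = 0
B(X, v) = -3/2 - 2*X (B(X, v) = -2*X - 3/2 = -3/2 - 2*X)
B(1, 8)*c(-11) - 47 = (-3/2 - 2*1)*0 - 47 = (-3/2 - 2)*0 - 47 = -7/2*0 - 47 = 0 - 47 = -47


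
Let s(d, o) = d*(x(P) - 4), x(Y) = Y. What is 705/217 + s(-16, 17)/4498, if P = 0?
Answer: 1592489/488033 ≈ 3.2631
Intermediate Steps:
s(d, o) = -4*d (s(d, o) = d*(0 - 4) = d*(-4) = -4*d)
705/217 + s(-16, 17)/4498 = 705/217 - 4*(-16)/4498 = 705*(1/217) + 64*(1/4498) = 705/217 + 32/2249 = 1592489/488033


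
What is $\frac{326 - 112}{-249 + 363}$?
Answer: $\frac{107}{57} \approx 1.8772$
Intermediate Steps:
$\frac{326 - 112}{-249 + 363} = \frac{214}{114} = 214 \cdot \frac{1}{114} = \frac{107}{57}$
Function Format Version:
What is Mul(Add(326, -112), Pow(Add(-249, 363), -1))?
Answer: Rational(107, 57) ≈ 1.8772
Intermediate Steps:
Mul(Add(326, -112), Pow(Add(-249, 363), -1)) = Mul(214, Pow(114, -1)) = Mul(214, Rational(1, 114)) = Rational(107, 57)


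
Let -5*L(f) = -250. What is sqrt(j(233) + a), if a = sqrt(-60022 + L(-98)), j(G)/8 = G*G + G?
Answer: sqrt(436176 + 2*I*sqrt(14993)) ≈ 660.44 + 0.185*I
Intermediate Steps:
L(f) = 50 (L(f) = -1/5*(-250) = 50)
j(G) = 8*G + 8*G**2 (j(G) = 8*(G*G + G) = 8*(G**2 + G) = 8*(G + G**2) = 8*G + 8*G**2)
a = 2*I*sqrt(14993) (a = sqrt(-60022 + 50) = sqrt(-59972) = 2*I*sqrt(14993) ≈ 244.89*I)
sqrt(j(233) + a) = sqrt(8*233*(1 + 233) + 2*I*sqrt(14993)) = sqrt(8*233*234 + 2*I*sqrt(14993)) = sqrt(436176 + 2*I*sqrt(14993))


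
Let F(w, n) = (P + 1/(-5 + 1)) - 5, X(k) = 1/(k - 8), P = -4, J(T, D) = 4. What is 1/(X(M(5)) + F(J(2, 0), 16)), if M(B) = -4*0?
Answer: -8/75 ≈ -0.10667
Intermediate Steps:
M(B) = 0
X(k) = 1/(-8 + k)
F(w, n) = -37/4 (F(w, n) = (-4 + 1/(-5 + 1)) - 5 = (-4 + 1/(-4)) - 5 = (-4 - ¼) - 5 = -17/4 - 5 = -37/4)
1/(X(M(5)) + F(J(2, 0), 16)) = 1/(1/(-8 + 0) - 37/4) = 1/(1/(-8) - 37/4) = 1/(-⅛ - 37/4) = 1/(-75/8) = -8/75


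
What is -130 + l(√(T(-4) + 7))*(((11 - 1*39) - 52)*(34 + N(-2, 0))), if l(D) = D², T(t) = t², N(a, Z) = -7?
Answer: -49810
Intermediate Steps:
-130 + l(√(T(-4) + 7))*(((11 - 1*39) - 52)*(34 + N(-2, 0))) = -130 + (√((-4)² + 7))²*(((11 - 1*39) - 52)*(34 - 7)) = -130 + (√(16 + 7))²*(((11 - 39) - 52)*27) = -130 + (√23)²*((-28 - 52)*27) = -130 + 23*(-80*27) = -130 + 23*(-2160) = -130 - 49680 = -49810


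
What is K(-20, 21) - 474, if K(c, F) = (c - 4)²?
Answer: 102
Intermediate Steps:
K(c, F) = (-4 + c)²
K(-20, 21) - 474 = (-4 - 20)² - 474 = (-24)² - 474 = 576 - 474 = 102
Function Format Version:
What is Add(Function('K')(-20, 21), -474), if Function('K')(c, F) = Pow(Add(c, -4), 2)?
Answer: 102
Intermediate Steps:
Function('K')(c, F) = Pow(Add(-4, c), 2)
Add(Function('K')(-20, 21), -474) = Add(Pow(Add(-4, -20), 2), -474) = Add(Pow(-24, 2), -474) = Add(576, -474) = 102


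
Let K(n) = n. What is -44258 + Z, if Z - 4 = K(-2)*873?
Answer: -46000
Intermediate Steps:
Z = -1742 (Z = 4 - 2*873 = 4 - 1746 = -1742)
-44258 + Z = -44258 - 1742 = -46000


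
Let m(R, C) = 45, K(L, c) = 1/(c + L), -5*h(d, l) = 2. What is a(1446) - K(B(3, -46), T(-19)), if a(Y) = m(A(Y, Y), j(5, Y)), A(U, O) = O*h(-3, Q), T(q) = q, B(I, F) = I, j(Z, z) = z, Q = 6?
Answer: 721/16 ≈ 45.063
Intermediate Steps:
h(d, l) = -2/5 (h(d, l) = -1/5*2 = -2/5)
K(L, c) = 1/(L + c)
A(U, O) = -2*O/5 (A(U, O) = O*(-2/5) = -2*O/5)
a(Y) = 45
a(1446) - K(B(3, -46), T(-19)) = 45 - 1/(3 - 19) = 45 - 1/(-16) = 45 - 1*(-1/16) = 45 + 1/16 = 721/16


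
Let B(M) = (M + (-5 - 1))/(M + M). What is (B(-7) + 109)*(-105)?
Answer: -23085/2 ≈ -11543.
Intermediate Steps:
B(M) = (-6 + M)/(2*M) (B(M) = (M - 6)/((2*M)) = (-6 + M)*(1/(2*M)) = (-6 + M)/(2*M))
(B(-7) + 109)*(-105) = ((½)*(-6 - 7)/(-7) + 109)*(-105) = ((½)*(-⅐)*(-13) + 109)*(-105) = (13/14 + 109)*(-105) = (1539/14)*(-105) = -23085/2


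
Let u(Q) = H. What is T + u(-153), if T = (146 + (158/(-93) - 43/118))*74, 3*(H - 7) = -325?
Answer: 57887741/5487 ≈ 10550.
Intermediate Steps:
H = -304/3 (H = 7 + (⅓)*(-325) = 7 - 325/3 = -304/3 ≈ -101.33)
u(Q) = -304/3
T = 58443757/5487 (T = (146 + (158*(-1/93) - 43*1/118))*74 = (146 + (-158/93 - 43/118))*74 = (146 - 22643/10974)*74 = (1579561/10974)*74 = 58443757/5487 ≈ 10651.)
T + u(-153) = 58443757/5487 - 304/3 = 57887741/5487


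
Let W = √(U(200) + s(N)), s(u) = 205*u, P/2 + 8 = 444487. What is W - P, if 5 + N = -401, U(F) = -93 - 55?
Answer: -888958 + I*√83378 ≈ -8.8896e+5 + 288.75*I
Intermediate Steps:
U(F) = -148
N = -406 (N = -5 - 401 = -406)
P = 888958 (P = -16 + 2*444487 = -16 + 888974 = 888958)
W = I*√83378 (W = √(-148 + 205*(-406)) = √(-148 - 83230) = √(-83378) = I*√83378 ≈ 288.75*I)
W - P = I*√83378 - 1*888958 = I*√83378 - 888958 = -888958 + I*√83378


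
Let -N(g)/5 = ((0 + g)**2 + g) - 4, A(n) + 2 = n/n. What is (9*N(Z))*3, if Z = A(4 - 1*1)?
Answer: 540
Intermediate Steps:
A(n) = -1 (A(n) = -2 + n/n = -2 + 1 = -1)
Z = -1
N(g) = 20 - 5*g - 5*g**2 (N(g) = -5*(((0 + g)**2 + g) - 4) = -5*((g**2 + g) - 4) = -5*((g + g**2) - 4) = -5*(-4 + g + g**2) = 20 - 5*g - 5*g**2)
(9*N(Z))*3 = (9*(20 - 5*(-1) - 5*(-1)**2))*3 = (9*(20 + 5 - 5*1))*3 = (9*(20 + 5 - 5))*3 = (9*20)*3 = 180*3 = 540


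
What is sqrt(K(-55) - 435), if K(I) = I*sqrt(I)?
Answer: sqrt(-435 - 55*I*sqrt(55)) ≈ 8.9811 - 22.708*I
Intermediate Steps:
K(I) = I**(3/2)
sqrt(K(-55) - 435) = sqrt((-55)**(3/2) - 435) = sqrt(-55*I*sqrt(55) - 435) = sqrt(-435 - 55*I*sqrt(55))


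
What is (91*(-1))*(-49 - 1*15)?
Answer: 5824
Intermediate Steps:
(91*(-1))*(-49 - 1*15) = -91*(-49 - 15) = -91*(-64) = 5824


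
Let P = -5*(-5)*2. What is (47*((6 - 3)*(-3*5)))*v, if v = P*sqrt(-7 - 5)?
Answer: -211500*I*sqrt(3) ≈ -3.6633e+5*I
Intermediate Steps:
P = 50 (P = 25*2 = 50)
v = 100*I*sqrt(3) (v = 50*sqrt(-7 - 5) = 50*sqrt(-12) = 50*(2*I*sqrt(3)) = 100*I*sqrt(3) ≈ 173.21*I)
(47*((6 - 3)*(-3*5)))*v = (47*((6 - 3)*(-3*5)))*(100*I*sqrt(3)) = (47*(3*(-15)))*(100*I*sqrt(3)) = (47*(-45))*(100*I*sqrt(3)) = -211500*I*sqrt(3)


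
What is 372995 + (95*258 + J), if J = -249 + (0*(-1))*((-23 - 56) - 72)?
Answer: 397256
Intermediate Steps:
J = -249 (J = -249 + 0*(-79 - 72) = -249 + 0*(-151) = -249 + 0 = -249)
372995 + (95*258 + J) = 372995 + (95*258 - 249) = 372995 + (24510 - 249) = 372995 + 24261 = 397256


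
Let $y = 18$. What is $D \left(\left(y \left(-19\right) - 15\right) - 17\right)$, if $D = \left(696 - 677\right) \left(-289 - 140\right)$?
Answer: $3048474$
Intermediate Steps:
$D = -8151$ ($D = 19 \left(-429\right) = -8151$)
$D \left(\left(y \left(-19\right) - 15\right) - 17\right) = - 8151 \left(\left(18 \left(-19\right) - 15\right) - 17\right) = - 8151 \left(\left(-342 - 15\right) - 17\right) = - 8151 \left(-357 - 17\right) = \left(-8151\right) \left(-374\right) = 3048474$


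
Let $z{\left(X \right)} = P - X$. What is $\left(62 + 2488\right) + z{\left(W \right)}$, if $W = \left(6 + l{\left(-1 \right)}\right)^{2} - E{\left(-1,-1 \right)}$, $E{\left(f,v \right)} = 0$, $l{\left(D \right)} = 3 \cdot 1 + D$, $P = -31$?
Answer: $2455$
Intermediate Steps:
$l{\left(D \right)} = 3 + D$
$W = 64$ ($W = \left(6 + \left(3 - 1\right)\right)^{2} - 0 = \left(6 + 2\right)^{2} + 0 = 8^{2} + 0 = 64 + 0 = 64$)
$z{\left(X \right)} = -31 - X$
$\left(62 + 2488\right) + z{\left(W \right)} = \left(62 + 2488\right) - 95 = 2550 - 95 = 2455$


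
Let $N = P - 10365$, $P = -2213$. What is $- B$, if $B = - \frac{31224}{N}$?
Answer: $- \frac{15612}{6289} \approx -2.4824$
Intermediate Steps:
$N = -12578$ ($N = -2213 - 10365 = -12578$)
$B = \frac{15612}{6289}$ ($B = - \frac{31224}{-12578} = \left(-31224\right) \left(- \frac{1}{12578}\right) = \frac{15612}{6289} \approx 2.4824$)
$- B = \left(-1\right) \frac{15612}{6289} = - \frac{15612}{6289}$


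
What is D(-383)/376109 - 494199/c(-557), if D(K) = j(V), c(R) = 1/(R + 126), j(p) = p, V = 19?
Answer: 80111130118840/376109 ≈ 2.1300e+8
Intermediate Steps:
c(R) = 1/(126 + R)
D(K) = 19
D(-383)/376109 - 494199/c(-557) = 19/376109 - 494199/(1/(126 - 557)) = 19*(1/376109) - 494199/(1/(-431)) = 19/376109 - 494199/(-1/431) = 19/376109 - 494199*(-431) = 19/376109 + 212999769 = 80111130118840/376109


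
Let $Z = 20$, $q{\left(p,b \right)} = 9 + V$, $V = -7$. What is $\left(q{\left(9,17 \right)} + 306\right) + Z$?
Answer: $328$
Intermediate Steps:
$q{\left(p,b \right)} = 2$ ($q{\left(p,b \right)} = 9 - 7 = 2$)
$\left(q{\left(9,17 \right)} + 306\right) + Z = \left(2 + 306\right) + 20 = 308 + 20 = 328$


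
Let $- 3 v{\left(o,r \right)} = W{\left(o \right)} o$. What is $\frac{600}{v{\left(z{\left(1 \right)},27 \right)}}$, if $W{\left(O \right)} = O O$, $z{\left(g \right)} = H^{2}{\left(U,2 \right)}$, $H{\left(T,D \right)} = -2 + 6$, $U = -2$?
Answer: $- \frac{225}{512} \approx -0.43945$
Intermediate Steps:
$H{\left(T,D \right)} = 4$
$z{\left(g \right)} = 16$ ($z{\left(g \right)} = 4^{2} = 16$)
$W{\left(O \right)} = O^{2}$
$v{\left(o,r \right)} = - \frac{o^{3}}{3}$ ($v{\left(o,r \right)} = - \frac{o^{2} o}{3} = - \frac{o^{3}}{3}$)
$\frac{600}{v{\left(z{\left(1 \right)},27 \right)}} = \frac{600}{\left(- \frac{1}{3}\right) 16^{3}} = \frac{600}{\left(- \frac{1}{3}\right) 4096} = \frac{600}{- \frac{4096}{3}} = 600 \left(- \frac{3}{4096}\right) = - \frac{225}{512}$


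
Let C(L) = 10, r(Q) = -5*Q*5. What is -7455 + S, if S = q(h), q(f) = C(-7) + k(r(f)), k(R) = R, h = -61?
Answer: -5920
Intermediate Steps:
r(Q) = -25*Q
q(f) = 10 - 25*f
S = 1535 (S = 10 - 25*(-61) = 10 + 1525 = 1535)
-7455 + S = -7455 + 1535 = -5920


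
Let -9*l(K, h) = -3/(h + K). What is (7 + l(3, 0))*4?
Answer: 256/9 ≈ 28.444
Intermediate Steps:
l(K, h) = 1/(3*(K + h)) (l(K, h) = -(-1)/(3*(h + K)) = -(-1)/(3*(K + h)) = 1/(3*(K + h)))
(7 + l(3, 0))*4 = (7 + 1/(3*(3 + 0)))*4 = (7 + (⅓)/3)*4 = (7 + (⅓)*(⅓))*4 = (7 + ⅑)*4 = (64/9)*4 = 256/9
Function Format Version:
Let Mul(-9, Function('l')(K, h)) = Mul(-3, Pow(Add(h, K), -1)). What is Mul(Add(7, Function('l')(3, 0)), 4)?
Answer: Rational(256, 9) ≈ 28.444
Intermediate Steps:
Function('l')(K, h) = Mul(Rational(1, 3), Pow(Add(K, h), -1)) (Function('l')(K, h) = Mul(Rational(-1, 9), Mul(-3, Pow(Add(h, K), -1))) = Mul(Rational(-1, 9), Mul(-3, Pow(Add(K, h), -1))) = Mul(Rational(1, 3), Pow(Add(K, h), -1)))
Mul(Add(7, Function('l')(3, 0)), 4) = Mul(Add(7, Mul(Rational(1, 3), Pow(Add(3, 0), -1))), 4) = Mul(Add(7, Mul(Rational(1, 3), Pow(3, -1))), 4) = Mul(Add(7, Mul(Rational(1, 3), Rational(1, 3))), 4) = Mul(Add(7, Rational(1, 9)), 4) = Mul(Rational(64, 9), 4) = Rational(256, 9)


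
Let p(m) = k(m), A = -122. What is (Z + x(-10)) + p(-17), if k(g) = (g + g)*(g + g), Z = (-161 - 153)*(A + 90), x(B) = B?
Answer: 11194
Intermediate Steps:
Z = 10048 (Z = (-161 - 153)*(-122 + 90) = -314*(-32) = 10048)
k(g) = 4*g² (k(g) = (2*g)*(2*g) = 4*g²)
p(m) = 4*m²
(Z + x(-10)) + p(-17) = (10048 - 10) + 4*(-17)² = 10038 + 4*289 = 10038 + 1156 = 11194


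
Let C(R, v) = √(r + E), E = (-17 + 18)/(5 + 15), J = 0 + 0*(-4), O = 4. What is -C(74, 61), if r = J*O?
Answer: -√5/10 ≈ -0.22361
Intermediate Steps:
J = 0 (J = 0 + 0 = 0)
r = 0 (r = 0*4 = 0)
E = 1/20 ≈ 0.050000
C(R, v) = √5/10 (C(R, v) = √(0 + 1/20) = √(1/20) = √5/10)
-C(74, 61) = -√5/10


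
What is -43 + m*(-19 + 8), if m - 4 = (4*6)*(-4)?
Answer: 969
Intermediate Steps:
m = -92 (m = 4 + (4*6)*(-4) = 4 + 24*(-4) = 4 - 96 = -92)
-43 + m*(-19 + 8) = -43 - 92*(-19 + 8) = -43 - 92*(-11) = -43 + 1012 = 969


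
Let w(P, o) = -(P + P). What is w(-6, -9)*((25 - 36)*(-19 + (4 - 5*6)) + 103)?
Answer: 7176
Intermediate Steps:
w(P, o) = -2*P
w(-6, -9)*((25 - 36)*(-19 + (4 - 5*6)) + 103) = (-2*(-6))*((25 - 36)*(-19 + (4 - 5*6)) + 103) = 12*(-11*(-19 + (4 - 30)) + 103) = 12*(-11*(-19 - 26) + 103) = 12*(-11*(-45) + 103) = 12*(495 + 103) = 12*598 = 7176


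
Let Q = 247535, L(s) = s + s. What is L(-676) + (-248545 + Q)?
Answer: -2362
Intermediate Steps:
L(s) = 2*s
L(-676) + (-248545 + Q) = 2*(-676) + (-248545 + 247535) = -1352 - 1010 = -2362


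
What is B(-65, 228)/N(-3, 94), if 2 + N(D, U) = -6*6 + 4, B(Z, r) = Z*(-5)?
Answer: -325/34 ≈ -9.5588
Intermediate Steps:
B(Z, r) = -5*Z
N(D, U) = -34 (N(D, U) = -2 + (-6*6 + 4) = -2 + (-36 + 4) = -2 - 32 = -34)
B(-65, 228)/N(-3, 94) = -5*(-65)/(-34) = 325*(-1/34) = -325/34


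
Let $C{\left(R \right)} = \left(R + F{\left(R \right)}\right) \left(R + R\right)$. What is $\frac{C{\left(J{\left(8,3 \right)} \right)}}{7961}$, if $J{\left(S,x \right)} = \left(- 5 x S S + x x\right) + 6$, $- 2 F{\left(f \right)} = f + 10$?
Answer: $\frac{902475}{7961} \approx 113.36$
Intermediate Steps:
$F{\left(f \right)} = -5 - \frac{f}{2}$ ($F{\left(f \right)} = - \frac{f + 10}{2} = - \frac{10 + f}{2} = -5 - \frac{f}{2}$)
$J{\left(S,x \right)} = 6 + x^{2} - 5 x S^{2}$ ($J{\left(S,x \right)} = \left(- 5 S x S + x^{2}\right) + 6 = \left(- 5 x S^{2} + x^{2}\right) + 6 = \left(x^{2} - 5 x S^{2}\right) + 6 = 6 + x^{2} - 5 x S^{2}$)
$C{\left(R \right)} = 2 R \left(-5 + \frac{R}{2}\right)$ ($C{\left(R \right)} = \left(R - \left(5 + \frac{R}{2}\right)\right) \left(R + R\right) = \left(-5 + \frac{R}{2}\right) 2 R = 2 R \left(-5 + \frac{R}{2}\right)$)
$\frac{C{\left(J{\left(8,3 \right)} \right)}}{7961} = \frac{\left(6 + 3^{2} - 15 \cdot 8^{2}\right) \left(-10 + \left(6 + 3^{2} - 15 \cdot 8^{2}\right)\right)}{7961} = \left(6 + 9 - 15 \cdot 64\right) \left(-10 + \left(6 + 9 - 15 \cdot 64\right)\right) \frac{1}{7961} = \left(6 + 9 - 960\right) \left(-10 + \left(6 + 9 - 960\right)\right) \frac{1}{7961} = - 945 \left(-10 - 945\right) \frac{1}{7961} = \left(-945\right) \left(-955\right) \frac{1}{7961} = 902475 \cdot \frac{1}{7961} = \frac{902475}{7961}$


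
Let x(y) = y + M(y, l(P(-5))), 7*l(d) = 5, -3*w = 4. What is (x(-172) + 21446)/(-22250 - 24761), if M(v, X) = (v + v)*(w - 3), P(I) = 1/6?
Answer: -68294/141033 ≈ -0.48424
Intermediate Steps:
P(I) = ⅙ (P(I) = 1*(⅙) = ⅙)
w = -4/3 (w = -⅓*4 = -4/3 ≈ -1.3333)
l(d) = 5/7 (l(d) = (⅐)*5 = 5/7)
M(v, X) = -26*v/3 (M(v, X) = (v + v)*(-4/3 - 3) = (2*v)*(-13/3) = -26*v/3)
x(y) = -23*y/3 (x(y) = y - 26*y/3 = -23*y/3)
(x(-172) + 21446)/(-22250 - 24761) = (-23/3*(-172) + 21446)/(-22250 - 24761) = (3956/3 + 21446)/(-47011) = (68294/3)*(-1/47011) = -68294/141033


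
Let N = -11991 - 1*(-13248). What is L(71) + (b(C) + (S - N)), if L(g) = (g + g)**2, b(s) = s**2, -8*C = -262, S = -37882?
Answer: -286439/16 ≈ -17902.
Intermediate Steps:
C = 131/4 (C = -1/8*(-262) = 131/4 ≈ 32.750)
N = 1257 (N = -11991 + 13248 = 1257)
L(g) = 4*g**2 (L(g) = (2*g)**2 = 4*g**2)
L(71) + (b(C) + (S - N)) = 4*71**2 + ((131/4)**2 + (-37882 - 1*1257)) = 4*5041 + (17161/16 + (-37882 - 1257)) = 20164 + (17161/16 - 39139) = 20164 - 609063/16 = -286439/16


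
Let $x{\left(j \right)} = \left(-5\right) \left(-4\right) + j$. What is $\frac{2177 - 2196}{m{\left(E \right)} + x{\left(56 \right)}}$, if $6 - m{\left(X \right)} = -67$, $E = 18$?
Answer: $- \frac{19}{149} \approx -0.12752$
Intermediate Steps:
$m{\left(X \right)} = 73$ ($m{\left(X \right)} = 6 - -67 = 6 + 67 = 73$)
$x{\left(j \right)} = 20 + j$
$\frac{2177 - 2196}{m{\left(E \right)} + x{\left(56 \right)}} = \frac{2177 - 2196}{73 + \left(20 + 56\right)} = - \frac{19}{73 + 76} = - \frac{19}{149}$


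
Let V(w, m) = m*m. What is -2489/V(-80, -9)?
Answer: -2489/81 ≈ -30.728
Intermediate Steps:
V(w, m) = m**2
-2489/V(-80, -9) = -2489/((-9)**2) = -2489/81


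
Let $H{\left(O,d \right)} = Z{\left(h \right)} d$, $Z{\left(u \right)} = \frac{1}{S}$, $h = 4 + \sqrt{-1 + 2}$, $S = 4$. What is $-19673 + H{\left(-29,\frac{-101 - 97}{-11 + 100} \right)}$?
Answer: $- \frac{3501893}{178} \approx -19674.0$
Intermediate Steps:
$h = 5$ ($h = 4 + \sqrt{1} = 4 + 1 = 5$)
$Z{\left(u \right)} = \frac{1}{4}$
$H{\left(O,d \right)} = \frac{d}{4}$
$-19673 + H{\left(-29,\frac{-101 - 97}{-11 + 100} \right)} = -19673 + \frac{\left(-101 - 97\right) \frac{1}{-11 + 100}}{4} = -19673 + \frac{\left(-198\right) \frac{1}{89}}{4} = -19673 + \frac{1}{4} \left(- \frac{198}{89}\right) = -19673 - \frac{99}{178} = - \frac{3501893}{178}$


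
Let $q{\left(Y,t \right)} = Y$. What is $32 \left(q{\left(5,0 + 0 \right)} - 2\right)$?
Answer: $96$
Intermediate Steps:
$32 \left(q{\left(5,0 + 0 \right)} - 2\right) = 32 \left(5 - 2\right) = 32 \cdot 3 = 96$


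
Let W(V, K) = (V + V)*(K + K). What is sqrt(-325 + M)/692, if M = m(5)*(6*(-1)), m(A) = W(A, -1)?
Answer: I*sqrt(205)/692 ≈ 0.020691*I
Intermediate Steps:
W(V, K) = 4*K*V (W(V, K) = (2*V)*(2*K) = 4*K*V)
m(A) = -4*A (m(A) = 4*(-1)*A = -4*A)
M = 120 (M = (-4*5)*(6*(-1)) = -20*(-6) = 120)
sqrt(-325 + M)/692 = sqrt(-325 + 120)/692 = sqrt(-205)*(1/692) = (I*sqrt(205))*(1/692) = I*sqrt(205)/692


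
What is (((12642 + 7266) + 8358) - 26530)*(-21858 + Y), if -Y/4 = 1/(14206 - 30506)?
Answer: -154627861864/4075 ≈ -3.7945e+7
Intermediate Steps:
Y = 1/4075 (Y = -4/(14206 - 30506) = -4/(-16300) = -4*(-1/16300) = 1/4075 ≈ 0.00024540)
(((12642 + 7266) + 8358) - 26530)*(-21858 + Y) = (((12642 + 7266) + 8358) - 26530)*(-21858 + 1/4075) = ((19908 + 8358) - 26530)*(-89071349/4075) = (28266 - 26530)*(-89071349/4075) = 1736*(-89071349/4075) = -154627861864/4075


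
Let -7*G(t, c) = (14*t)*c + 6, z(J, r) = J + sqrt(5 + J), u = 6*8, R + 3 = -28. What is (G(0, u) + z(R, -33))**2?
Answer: 48455/49 - 446*I*sqrt(26)/7 ≈ 988.88 - 324.88*I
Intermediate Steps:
R = -31 (R = -3 - 28 = -31)
u = 48
G(t, c) = -6/7 - 2*c*t (G(t, c) = -((14*t)*c + 6)/7 = -(14*c*t + 6)/7 = -(6 + 14*c*t)/7 = -6/7 - 2*c*t)
(G(0, u) + z(R, -33))**2 = ((-6/7 - 2*48*0) + (-31 + sqrt(5 - 31)))**2 = ((-6/7 + 0) + (-31 + sqrt(-26)))**2 = (-6/7 + (-31 + I*sqrt(26)))**2 = (-223/7 + I*sqrt(26))**2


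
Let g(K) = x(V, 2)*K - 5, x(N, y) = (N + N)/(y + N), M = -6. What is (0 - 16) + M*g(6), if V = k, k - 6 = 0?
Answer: -40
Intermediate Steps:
k = 6 (k = 6 + 0 = 6)
V = 6
x(N, y) = 2*N/(N + y) (x(N, y) = (2*N)/(N + y) = 2*N/(N + y))
g(K) = -5 + 3*K/2 (g(K) = (2*6/(6 + 2))*K - 5 = (2*6/8)*K - 5 = (2*6*(1/8))*K - 5 = 3*K/2 - 5 = -5 + 3*K/2)
(0 - 16) + M*g(6) = (0 - 16) - 6*(-5 + (3/2)*6) = -16 - 6*(-5 + 9) = -16 - 6*4 = -16 - 24 = -40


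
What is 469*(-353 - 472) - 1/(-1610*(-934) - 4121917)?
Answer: -1013038135724/2618177 ≈ -3.8693e+5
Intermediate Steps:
469*(-353 - 472) - 1/(-1610*(-934) - 4121917) = 469*(-825) - 1/(1503740 - 4121917) = -386925 - 1/(-2618177) = -386925 - 1*(-1/2618177) = -386925 + 1/2618177 = -1013038135724/2618177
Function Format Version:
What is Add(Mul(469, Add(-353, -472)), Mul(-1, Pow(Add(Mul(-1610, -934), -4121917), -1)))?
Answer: Rational(-1013038135724, 2618177) ≈ -3.8693e+5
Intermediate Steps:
Add(Mul(469, Add(-353, -472)), Mul(-1, Pow(Add(Mul(-1610, -934), -4121917), -1))) = Add(Mul(469, -825), Mul(-1, Pow(Add(1503740, -4121917), -1))) = Add(-386925, Mul(-1, Pow(-2618177, -1))) = Add(-386925, Mul(-1, Rational(-1, 2618177))) = Add(-386925, Rational(1, 2618177)) = Rational(-1013038135724, 2618177)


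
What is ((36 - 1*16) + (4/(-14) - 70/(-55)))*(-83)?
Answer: -134128/77 ≈ -1741.9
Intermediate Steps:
((36 - 1*16) + (4/(-14) - 70/(-55)))*(-83) = ((36 - 16) + (4*(-1/14) - 70*(-1/55)))*(-83) = (20 + (-2/7 + 14/11))*(-83) = (20 + 76/77)*(-83) = (1616/77)*(-83) = -134128/77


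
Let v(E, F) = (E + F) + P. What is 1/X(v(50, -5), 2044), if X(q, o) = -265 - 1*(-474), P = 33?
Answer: 1/209 ≈ 0.0047847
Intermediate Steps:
v(E, F) = 33 + E + F (v(E, F) = (E + F) + 33 = 33 + E + F)
X(q, o) = 209 (X(q, o) = -265 + 474 = 209)
1/X(v(50, -5), 2044) = 1/209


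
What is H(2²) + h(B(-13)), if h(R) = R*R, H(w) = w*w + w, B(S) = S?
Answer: 189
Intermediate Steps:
H(w) = w + w² (H(w) = w² + w = w + w²)
h(R) = R²
H(2²) + h(B(-13)) = 2²*(1 + 2²) + (-13)² = 4*(1 + 4) + 169 = 4*5 + 169 = 20 + 169 = 189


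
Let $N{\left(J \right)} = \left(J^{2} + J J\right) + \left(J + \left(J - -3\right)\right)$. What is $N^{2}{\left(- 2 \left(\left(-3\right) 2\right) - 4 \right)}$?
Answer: $21609$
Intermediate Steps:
$N{\left(J \right)} = 3 + 2 J + 2 J^{2}$ ($N{\left(J \right)} = \left(J^{2} + J^{2}\right) + \left(J + \left(J + 3\right)\right) = 2 J^{2} + \left(J + \left(3 + J\right)\right) = 2 J^{2} + \left(3 + 2 J\right) = 3 + 2 J + 2 J^{2}$)
$N^{2}{\left(- 2 \left(\left(-3\right) 2\right) - 4 \right)} = \left(3 + 2 \left(- 2 \left(\left(-3\right) 2\right) - 4\right) + 2 \left(- 2 \left(\left(-3\right) 2\right) - 4\right)^{2}\right)^{2} = \left(3 + 2 \left(\left(-2\right) \left(-6\right) - 4\right) + 2 \left(\left(-2\right) \left(-6\right) - 4\right)^{2}\right)^{2} = \left(3 + 2 \left(12 - 4\right) + 2 \left(12 - 4\right)^{2}\right)^{2} = \left(3 + 2 \cdot 8 + 2 \cdot 8^{2}\right)^{2} = \left(3 + 16 + 2 \cdot 64\right)^{2} = \left(3 + 16 + 128\right)^{2} = 147^{2} = 21609$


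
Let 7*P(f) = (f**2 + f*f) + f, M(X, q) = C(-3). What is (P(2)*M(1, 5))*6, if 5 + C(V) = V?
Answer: -480/7 ≈ -68.571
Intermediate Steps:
C(V) = -5 + V
M(X, q) = -8 (M(X, q) = -5 - 3 = -8)
P(f) = f/7 + 2*f**2/7 (P(f) = ((f**2 + f*f) + f)/7 = ((f**2 + f**2) + f)/7 = (2*f**2 + f)/7 = (f + 2*f**2)/7 = f/7 + 2*f**2/7)
(P(2)*M(1, 5))*6 = (((1/7)*2*(1 + 2*2))*(-8))*6 = (((1/7)*2*(1 + 4))*(-8))*6 = (((1/7)*2*5)*(-8))*6 = ((10/7)*(-8))*6 = -80/7*6 = -480/7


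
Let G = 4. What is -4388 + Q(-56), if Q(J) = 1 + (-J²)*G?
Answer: -16931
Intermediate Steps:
Q(J) = 1 - 4*J² (Q(J) = 1 - J²*4 = 1 - 4*J²)
-4388 + Q(-56) = -4388 + (1 - 4*(-56)²) = -4388 + (1 - 4*3136) = -4388 + (1 - 12544) = -4388 - 12543 = -16931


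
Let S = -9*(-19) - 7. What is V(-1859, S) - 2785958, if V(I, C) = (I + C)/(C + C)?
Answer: -913795919/328 ≈ -2.7860e+6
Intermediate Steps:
S = 164 (S = 171 - 7 = 164)
V(I, C) = (C + I)/(2*C) (V(I, C) = (C + I)/((2*C)) = (C + I)*(1/(2*C)) = (C + I)/(2*C))
V(-1859, S) - 2785958 = (1/2)*(164 - 1859)/164 - 2785958 = (1/2)*(1/164)*(-1695) - 2785958 = -1695/328 - 2785958 = -913795919/328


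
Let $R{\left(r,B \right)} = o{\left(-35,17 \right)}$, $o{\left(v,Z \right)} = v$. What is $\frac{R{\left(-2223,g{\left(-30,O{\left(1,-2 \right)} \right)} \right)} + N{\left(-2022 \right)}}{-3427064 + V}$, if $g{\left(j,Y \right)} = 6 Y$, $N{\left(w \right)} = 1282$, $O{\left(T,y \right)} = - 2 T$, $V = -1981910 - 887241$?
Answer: $- \frac{1247}{6296215} \approx -0.00019806$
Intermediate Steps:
$V = -2869151$ ($V = -1981910 - 887241 = -2869151$)
$R{\left(r,B \right)} = -35$
$\frac{R{\left(-2223,g{\left(-30,O{\left(1,-2 \right)} \right)} \right)} + N{\left(-2022 \right)}}{-3427064 + V} = \frac{-35 + 1282}{-3427064 - 2869151} = \frac{1247}{-6296215} = 1247 \left(- \frac{1}{6296215}\right) = - \frac{1247}{6296215}$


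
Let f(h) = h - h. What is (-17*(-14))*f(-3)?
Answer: 0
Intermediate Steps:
f(h) = 0
(-17*(-14))*f(-3) = -17*(-14)*0 = 238*0 = 0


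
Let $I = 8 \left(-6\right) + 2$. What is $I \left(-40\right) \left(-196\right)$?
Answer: $-360640$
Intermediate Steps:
$I = -46$ ($I = -48 + 2 = -46$)
$I \left(-40\right) \left(-196\right) = \left(-46\right) \left(-40\right) \left(-196\right) = 1840 \left(-196\right) = -360640$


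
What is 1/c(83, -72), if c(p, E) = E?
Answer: -1/72 ≈ -0.013889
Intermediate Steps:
1/c(83, -72) = 1/(-72) = -1/72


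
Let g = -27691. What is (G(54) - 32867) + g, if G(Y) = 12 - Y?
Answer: -60600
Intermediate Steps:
(G(54) - 32867) + g = ((12 - 1*54) - 32867) - 27691 = ((12 - 54) - 32867) - 27691 = (-42 - 32867) - 27691 = -32909 - 27691 = -60600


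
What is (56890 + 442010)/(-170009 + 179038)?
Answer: 498900/9029 ≈ 55.255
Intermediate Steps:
(56890 + 442010)/(-170009 + 179038) = 498900/9029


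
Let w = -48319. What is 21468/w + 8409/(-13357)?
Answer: -693062547/645396883 ≈ -1.0739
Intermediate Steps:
21468/w + 8409/(-13357) = 21468/(-48319) + 8409/(-13357) = 21468*(-1/48319) + 8409*(-1/13357) = -21468/48319 - 8409/13357 = -693062547/645396883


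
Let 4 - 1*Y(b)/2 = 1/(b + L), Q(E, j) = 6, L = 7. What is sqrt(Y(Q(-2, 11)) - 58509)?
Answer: I*sqrt(9886695)/13 ≈ 241.87*I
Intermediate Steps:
Y(b) = 8 - 2/(7 + b) (Y(b) = 8 - 2/(b + 7) = 8 - 2/(7 + b))
sqrt(Y(Q(-2, 11)) - 58509) = sqrt(2*(27 + 4*6)/(7 + 6) - 58509) = sqrt(2*(27 + 24)/13 - 58509) = sqrt(2*(1/13)*51 - 58509) = sqrt(102/13 - 58509) = sqrt(-760515/13) = I*sqrt(9886695)/13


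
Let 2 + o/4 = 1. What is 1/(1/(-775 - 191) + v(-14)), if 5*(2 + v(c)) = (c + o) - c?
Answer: -4830/13529 ≈ -0.35701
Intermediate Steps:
o = -4 (o = -8 + 4*1 = -8 + 4 = -4)
v(c) = -14/5 (v(c) = -2 + ((c - 4) - c)/5 = -2 + ((-4 + c) - c)/5 = -2 + (⅕)*(-4) = -2 - ⅘ = -14/5)
1/(1/(-775 - 191) + v(-14)) = 1/(1/(-775 - 191) - 14/5) = 1/(1/(-966) - 14/5) = 1/(-1/966 - 14/5) = 1/(-13529/4830) = -4830/13529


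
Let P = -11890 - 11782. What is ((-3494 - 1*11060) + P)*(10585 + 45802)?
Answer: -2155449462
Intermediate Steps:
P = -23672
((-3494 - 1*11060) + P)*(10585 + 45802) = ((-3494 - 1*11060) - 23672)*(10585 + 45802) = ((-3494 - 11060) - 23672)*56387 = (-14554 - 23672)*56387 = -38226*56387 = -2155449462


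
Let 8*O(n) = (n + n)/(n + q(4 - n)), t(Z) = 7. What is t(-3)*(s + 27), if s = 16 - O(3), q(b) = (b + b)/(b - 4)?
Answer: 1195/4 ≈ 298.75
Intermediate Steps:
q(b) = 2*b/(-4 + b) (q(b) = (2*b)/(-4 + b) = 2*b/(-4 + b))
O(n) = n/(4*(n - 2*(4 - n)/n)) (O(n) = ((n + n)/(n + 2*(4 - n)/(-4 + (4 - n))))/8 = ((2*n)/(n + 2*(4 - n)/((-n))))/8 = ((2*n)/(n + 2*(4 - n)*(-1/n)))/8 = ((2*n)/(n - 2*(4 - n)/n))/8 = (2*n/(n - 2*(4 - n)/n))/8 = n/(4*(n - 2*(4 - n)/n)))
s = 439/28 (s = 16 - 3²/(4*(-8 + 3² + 2*3)) = 16 - 9/(4*(-8 + 9 + 6)) = 16 - 9/(4*7) = 16 - 1*9/28 = 16 - 9/28 = 439/28 ≈ 15.679)
t(-3)*(s + 27) = 7*(439/28 + 27) = 7*(1195/28) = 1195/4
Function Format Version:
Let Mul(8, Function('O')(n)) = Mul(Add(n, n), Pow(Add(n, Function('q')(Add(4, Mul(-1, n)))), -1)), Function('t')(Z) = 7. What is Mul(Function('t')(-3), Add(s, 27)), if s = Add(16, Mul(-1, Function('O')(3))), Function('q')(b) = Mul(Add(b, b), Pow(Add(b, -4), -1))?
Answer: Rational(1195, 4) ≈ 298.75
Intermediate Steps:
Function('q')(b) = Mul(2, b, Pow(Add(-4, b), -1)) (Function('q')(b) = Mul(Mul(2, b), Pow(Add(-4, b), -1)) = Mul(2, b, Pow(Add(-4, b), -1)))
Function('O')(n) = Mul(Rational(1, 4), n, Pow(Add(n, Mul(-2, Pow(n, -1), Add(4, Mul(-1, n)))), -1)) (Function('O')(n) = Mul(Rational(1, 8), Mul(Add(n, n), Pow(Add(n, Mul(2, Add(4, Mul(-1, n)), Pow(Add(-4, Add(4, Mul(-1, n))), -1))), -1))) = Mul(Rational(1, 8), Mul(Mul(2, n), Pow(Add(n, Mul(2, Add(4, Mul(-1, n)), Pow(Mul(-1, n), -1))), -1))) = Mul(Rational(1, 8), Mul(Mul(2, n), Pow(Add(n, Mul(2, Add(4, Mul(-1, n)), Mul(-1, Pow(n, -1)))), -1))) = Mul(Rational(1, 8), Mul(Mul(2, n), Pow(Add(n, Mul(-2, Pow(n, -1), Add(4, Mul(-1, n)))), -1))) = Mul(Rational(1, 8), Mul(2, n, Pow(Add(n, Mul(-2, Pow(n, -1), Add(4, Mul(-1, n)))), -1))) = Mul(Rational(1, 4), n, Pow(Add(n, Mul(-2, Pow(n, -1), Add(4, Mul(-1, n)))), -1)))
s = Rational(439, 28) (s = Add(16, Mul(-1, Mul(Rational(1, 4), Pow(3, 2), Pow(Add(-8, Pow(3, 2), Mul(2, 3)), -1)))) = Add(16, Mul(-1, Mul(Rational(1, 4), 9, Pow(Add(-8, 9, 6), -1)))) = Add(16, Mul(-1, Mul(Rational(1, 4), 9, Pow(7, -1)))) = Add(16, Mul(-1, Mul(Rational(1, 4), 9, Rational(1, 7)))) = Add(16, Mul(-1, Rational(9, 28))) = Add(16, Rational(-9, 28)) = Rational(439, 28) ≈ 15.679)
Mul(Function('t')(-3), Add(s, 27)) = Mul(7, Add(Rational(439, 28), 27)) = Mul(7, Rational(1195, 28)) = Rational(1195, 4)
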